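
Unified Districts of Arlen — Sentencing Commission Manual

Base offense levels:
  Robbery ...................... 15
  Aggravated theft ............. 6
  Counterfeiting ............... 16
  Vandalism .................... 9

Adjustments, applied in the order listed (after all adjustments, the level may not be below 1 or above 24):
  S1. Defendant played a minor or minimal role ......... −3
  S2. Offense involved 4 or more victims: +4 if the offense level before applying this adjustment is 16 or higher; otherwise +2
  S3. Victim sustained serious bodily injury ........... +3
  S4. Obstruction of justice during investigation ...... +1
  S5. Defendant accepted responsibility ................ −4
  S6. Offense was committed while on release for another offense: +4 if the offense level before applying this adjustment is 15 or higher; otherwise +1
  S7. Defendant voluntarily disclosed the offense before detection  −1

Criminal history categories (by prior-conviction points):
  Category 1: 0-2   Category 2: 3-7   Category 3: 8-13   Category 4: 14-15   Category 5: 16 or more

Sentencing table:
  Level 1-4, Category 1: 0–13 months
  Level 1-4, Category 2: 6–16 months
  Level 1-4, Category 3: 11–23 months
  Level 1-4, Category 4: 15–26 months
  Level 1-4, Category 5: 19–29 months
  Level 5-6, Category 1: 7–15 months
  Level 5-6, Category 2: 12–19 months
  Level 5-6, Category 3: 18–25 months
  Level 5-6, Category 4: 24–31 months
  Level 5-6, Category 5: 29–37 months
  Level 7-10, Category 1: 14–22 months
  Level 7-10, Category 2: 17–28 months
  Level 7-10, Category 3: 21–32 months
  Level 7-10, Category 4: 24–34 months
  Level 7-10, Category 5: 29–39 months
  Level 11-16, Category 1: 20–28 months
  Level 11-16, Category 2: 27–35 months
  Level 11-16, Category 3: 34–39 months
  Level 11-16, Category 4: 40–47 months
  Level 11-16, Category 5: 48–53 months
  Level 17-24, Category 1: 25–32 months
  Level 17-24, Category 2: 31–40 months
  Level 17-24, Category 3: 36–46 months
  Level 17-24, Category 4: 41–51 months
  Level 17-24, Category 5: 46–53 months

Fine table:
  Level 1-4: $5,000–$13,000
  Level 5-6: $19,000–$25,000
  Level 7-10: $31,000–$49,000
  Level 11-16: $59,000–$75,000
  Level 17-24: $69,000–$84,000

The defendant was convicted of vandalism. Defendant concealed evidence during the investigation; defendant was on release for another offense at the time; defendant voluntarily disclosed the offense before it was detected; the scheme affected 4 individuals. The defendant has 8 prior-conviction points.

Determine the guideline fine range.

$59,000–$75,000

Base offense level for vandalism: 9.
S2 applies (level before this adjustment is 9 < 16, so +2): 9 + 2 = 11.
S3 does not apply.
S4 applies: 11 + 1 = 12.
S5 does not apply.
S6 applies (level before this adjustment is 12 < 15, so +1): 12 + 1 = 13.
S7 applies: 13 − 1 = 12.
Final offense level: 12.
Level 12 falls in the 11-16 band.
Fine table: Level 11-16 → $59,000–$75,000.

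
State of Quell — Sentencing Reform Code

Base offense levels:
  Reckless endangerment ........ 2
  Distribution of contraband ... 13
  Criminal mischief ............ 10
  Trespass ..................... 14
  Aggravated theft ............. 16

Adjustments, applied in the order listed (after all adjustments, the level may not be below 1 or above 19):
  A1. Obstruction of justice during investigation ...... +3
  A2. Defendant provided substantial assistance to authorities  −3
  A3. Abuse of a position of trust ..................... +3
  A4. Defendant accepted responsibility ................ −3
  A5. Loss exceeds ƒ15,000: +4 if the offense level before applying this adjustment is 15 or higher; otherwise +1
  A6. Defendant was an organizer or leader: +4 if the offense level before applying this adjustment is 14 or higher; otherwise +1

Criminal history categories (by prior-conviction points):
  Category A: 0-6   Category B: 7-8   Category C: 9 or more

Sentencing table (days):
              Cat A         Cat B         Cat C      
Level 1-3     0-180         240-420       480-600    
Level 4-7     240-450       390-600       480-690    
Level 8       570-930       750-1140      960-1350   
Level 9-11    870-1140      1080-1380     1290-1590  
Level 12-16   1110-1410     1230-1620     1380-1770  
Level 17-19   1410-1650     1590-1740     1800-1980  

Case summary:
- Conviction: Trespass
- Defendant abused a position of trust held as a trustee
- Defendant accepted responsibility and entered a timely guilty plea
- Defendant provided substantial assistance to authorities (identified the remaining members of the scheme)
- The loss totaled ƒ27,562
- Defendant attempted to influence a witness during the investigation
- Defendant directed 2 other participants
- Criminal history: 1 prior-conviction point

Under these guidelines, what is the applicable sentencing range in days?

1410-1650 days

Base offense level for trespass: 14.
A1 applies: 14 + 3 = 17.
A2 applies: 17 − 3 = 14.
A3 applies: 14 + 3 = 17.
A4 applies: 17 − 3 = 14.
A5 applies (level before this adjustment is 14 < 15, so +1): 14 + 1 = 15.
A6 applies (level before this adjustment is 15 ≥ 14, so +4): 15 + 4 = 19.
Final offense level: 19.
Criminal history: 1 prior point → Category A (0-6).
Level 19 falls in the 17-19 band.
Grid: Level 17-19 × Category A = 1410-1650 days.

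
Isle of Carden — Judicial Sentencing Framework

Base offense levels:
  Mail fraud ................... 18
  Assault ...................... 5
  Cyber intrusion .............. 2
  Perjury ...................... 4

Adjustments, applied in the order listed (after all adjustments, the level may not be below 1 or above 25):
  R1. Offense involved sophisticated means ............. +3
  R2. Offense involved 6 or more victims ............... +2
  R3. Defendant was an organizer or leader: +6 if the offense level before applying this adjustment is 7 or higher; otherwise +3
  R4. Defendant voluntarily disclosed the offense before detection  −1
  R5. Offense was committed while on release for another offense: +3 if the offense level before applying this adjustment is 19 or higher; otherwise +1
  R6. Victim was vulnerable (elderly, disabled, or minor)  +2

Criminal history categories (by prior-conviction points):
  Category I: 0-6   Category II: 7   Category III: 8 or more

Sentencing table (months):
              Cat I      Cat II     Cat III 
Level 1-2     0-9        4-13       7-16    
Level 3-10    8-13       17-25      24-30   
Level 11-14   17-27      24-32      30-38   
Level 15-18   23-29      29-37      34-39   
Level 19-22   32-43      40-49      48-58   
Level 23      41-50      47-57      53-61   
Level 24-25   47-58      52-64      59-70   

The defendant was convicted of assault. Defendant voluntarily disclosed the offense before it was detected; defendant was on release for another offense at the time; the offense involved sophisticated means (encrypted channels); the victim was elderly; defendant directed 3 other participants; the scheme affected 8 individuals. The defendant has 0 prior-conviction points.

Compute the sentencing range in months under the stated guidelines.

Base offense level for assault: 5.
R1 applies: 5 + 3 = 8.
R2 applies: 8 + 2 = 10.
R3 applies (level before this adjustment is 10 ≥ 7, so +6): 10 + 6 = 16.
R4 applies: 16 − 1 = 15.
R5 applies (level before this adjustment is 15 < 19, so +1): 15 + 1 = 16.
R6 applies: 16 + 2 = 18.
Final offense level: 18.
Criminal history: 0 prior points → Category I (0-6).
Level 18 falls in the 15-18 band.
Grid: Level 15-18 × Category I = 23-29 months.

23-29 months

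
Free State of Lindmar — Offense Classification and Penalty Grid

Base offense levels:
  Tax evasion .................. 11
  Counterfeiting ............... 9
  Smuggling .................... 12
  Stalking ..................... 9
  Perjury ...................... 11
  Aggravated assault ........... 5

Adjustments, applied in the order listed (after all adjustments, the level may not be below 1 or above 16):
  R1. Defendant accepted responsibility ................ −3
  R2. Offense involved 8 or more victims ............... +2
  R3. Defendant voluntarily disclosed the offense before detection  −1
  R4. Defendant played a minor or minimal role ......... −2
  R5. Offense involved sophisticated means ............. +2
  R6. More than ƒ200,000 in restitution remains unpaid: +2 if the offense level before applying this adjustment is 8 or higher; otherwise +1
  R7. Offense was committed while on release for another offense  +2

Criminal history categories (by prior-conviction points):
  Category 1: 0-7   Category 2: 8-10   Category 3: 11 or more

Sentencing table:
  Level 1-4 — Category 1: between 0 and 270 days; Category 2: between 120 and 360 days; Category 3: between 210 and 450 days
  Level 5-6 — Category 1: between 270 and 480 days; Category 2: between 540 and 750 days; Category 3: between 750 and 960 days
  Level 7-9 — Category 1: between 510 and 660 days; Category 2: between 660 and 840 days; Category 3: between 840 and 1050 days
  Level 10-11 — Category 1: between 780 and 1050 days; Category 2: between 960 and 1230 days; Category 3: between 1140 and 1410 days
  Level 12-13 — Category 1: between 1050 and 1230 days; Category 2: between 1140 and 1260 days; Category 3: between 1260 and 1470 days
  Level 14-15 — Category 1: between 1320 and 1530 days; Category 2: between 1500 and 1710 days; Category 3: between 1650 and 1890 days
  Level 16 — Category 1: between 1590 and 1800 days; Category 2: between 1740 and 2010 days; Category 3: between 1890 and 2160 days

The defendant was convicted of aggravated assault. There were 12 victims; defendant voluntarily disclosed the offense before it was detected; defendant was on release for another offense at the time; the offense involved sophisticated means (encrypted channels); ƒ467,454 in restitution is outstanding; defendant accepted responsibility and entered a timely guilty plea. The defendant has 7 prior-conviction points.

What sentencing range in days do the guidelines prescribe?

Base offense level for aggravated assault: 5.
R1 applies: 5 − 3 = 2.
R2 applies: 2 + 2 = 4.
R3 applies: 4 − 1 = 3.
R5 applies: 3 + 2 = 5.
R6 applies (level before this adjustment is 5 < 8, so +1): 5 + 1 = 6.
R7 applies: 6 + 2 = 8.
Final offense level: 8.
Criminal history: 7 prior points → Category 1 (0-7).
Level 8 falls in the 7-9 band.
Grid: Level 7-9 × Category 1 = 510-660 days.

510-660 days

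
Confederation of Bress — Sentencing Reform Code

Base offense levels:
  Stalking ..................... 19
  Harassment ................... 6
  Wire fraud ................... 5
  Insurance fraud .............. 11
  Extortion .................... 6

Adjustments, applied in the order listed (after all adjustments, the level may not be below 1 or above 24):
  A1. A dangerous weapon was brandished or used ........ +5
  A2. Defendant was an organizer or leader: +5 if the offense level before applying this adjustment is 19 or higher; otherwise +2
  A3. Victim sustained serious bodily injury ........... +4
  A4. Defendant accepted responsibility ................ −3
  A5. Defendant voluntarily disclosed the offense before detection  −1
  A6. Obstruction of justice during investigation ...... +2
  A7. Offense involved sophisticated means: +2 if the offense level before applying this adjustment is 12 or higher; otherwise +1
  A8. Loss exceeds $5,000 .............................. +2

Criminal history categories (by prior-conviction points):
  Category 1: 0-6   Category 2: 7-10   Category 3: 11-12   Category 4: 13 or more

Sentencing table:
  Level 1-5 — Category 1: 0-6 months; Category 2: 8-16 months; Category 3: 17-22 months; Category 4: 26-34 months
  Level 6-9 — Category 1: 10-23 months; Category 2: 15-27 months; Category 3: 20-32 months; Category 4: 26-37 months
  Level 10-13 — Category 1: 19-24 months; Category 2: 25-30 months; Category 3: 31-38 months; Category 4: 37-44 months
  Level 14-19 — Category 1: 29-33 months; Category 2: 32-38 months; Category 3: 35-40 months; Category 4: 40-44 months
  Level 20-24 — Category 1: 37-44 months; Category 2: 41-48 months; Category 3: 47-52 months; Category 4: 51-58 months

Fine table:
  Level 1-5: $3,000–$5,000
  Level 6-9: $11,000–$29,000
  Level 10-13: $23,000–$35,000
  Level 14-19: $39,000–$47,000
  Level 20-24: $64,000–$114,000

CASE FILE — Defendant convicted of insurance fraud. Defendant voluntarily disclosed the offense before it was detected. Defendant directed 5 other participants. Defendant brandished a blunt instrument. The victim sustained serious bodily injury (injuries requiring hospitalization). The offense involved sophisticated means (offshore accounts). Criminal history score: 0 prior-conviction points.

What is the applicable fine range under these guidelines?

$64,000–$114,000

Base offense level for insurance fraud: 11.
A1 applies: 11 + 5 = 16.
A2 applies (level before this adjustment is 16 < 19, so +2): 16 + 2 = 18.
A3 applies: 18 + 4 = 22.
A4 does not apply.
A5 applies: 22 − 1 = 21.
A6 does not apply.
A7 applies (level before this adjustment is 21 ≥ 12, so +2): 21 + 2 = 23.
Final offense level: 23.
Level 23 falls in the 20-24 band.
Fine table: Level 20-24 → $64,000–$114,000.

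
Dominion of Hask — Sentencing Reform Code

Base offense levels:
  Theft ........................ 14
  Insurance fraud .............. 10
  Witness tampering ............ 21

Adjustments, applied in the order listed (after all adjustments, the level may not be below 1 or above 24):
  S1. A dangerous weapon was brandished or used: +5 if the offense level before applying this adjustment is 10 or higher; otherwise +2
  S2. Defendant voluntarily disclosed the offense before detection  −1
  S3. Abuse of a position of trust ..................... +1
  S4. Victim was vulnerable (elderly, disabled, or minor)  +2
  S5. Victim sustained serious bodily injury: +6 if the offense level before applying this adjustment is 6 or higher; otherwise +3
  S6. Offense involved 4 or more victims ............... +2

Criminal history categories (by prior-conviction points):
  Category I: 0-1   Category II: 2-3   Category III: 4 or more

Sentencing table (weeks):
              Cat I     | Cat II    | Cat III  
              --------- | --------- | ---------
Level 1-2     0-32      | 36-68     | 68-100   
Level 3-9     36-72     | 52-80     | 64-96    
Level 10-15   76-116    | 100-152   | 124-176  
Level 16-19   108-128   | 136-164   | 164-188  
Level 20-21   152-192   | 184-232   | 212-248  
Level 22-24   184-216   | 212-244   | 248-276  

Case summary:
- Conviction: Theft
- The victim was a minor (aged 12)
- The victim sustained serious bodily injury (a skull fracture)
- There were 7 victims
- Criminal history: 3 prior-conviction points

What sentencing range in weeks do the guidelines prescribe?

212-244 weeks

Base offense level for theft: 14.
S1 does not apply.
S3 does not apply.
S4 applies: 14 + 2 = 16.
S5 applies (level before this adjustment is 16 ≥ 6, so +6): 16 + 6 = 22.
S6 applies: 22 + 2 = 24.
Final offense level: 24.
Criminal history: 3 prior points → Category II (2-3).
Level 24 falls in the 22-24 band.
Grid: Level 22-24 × Category II = 212-244 weeks.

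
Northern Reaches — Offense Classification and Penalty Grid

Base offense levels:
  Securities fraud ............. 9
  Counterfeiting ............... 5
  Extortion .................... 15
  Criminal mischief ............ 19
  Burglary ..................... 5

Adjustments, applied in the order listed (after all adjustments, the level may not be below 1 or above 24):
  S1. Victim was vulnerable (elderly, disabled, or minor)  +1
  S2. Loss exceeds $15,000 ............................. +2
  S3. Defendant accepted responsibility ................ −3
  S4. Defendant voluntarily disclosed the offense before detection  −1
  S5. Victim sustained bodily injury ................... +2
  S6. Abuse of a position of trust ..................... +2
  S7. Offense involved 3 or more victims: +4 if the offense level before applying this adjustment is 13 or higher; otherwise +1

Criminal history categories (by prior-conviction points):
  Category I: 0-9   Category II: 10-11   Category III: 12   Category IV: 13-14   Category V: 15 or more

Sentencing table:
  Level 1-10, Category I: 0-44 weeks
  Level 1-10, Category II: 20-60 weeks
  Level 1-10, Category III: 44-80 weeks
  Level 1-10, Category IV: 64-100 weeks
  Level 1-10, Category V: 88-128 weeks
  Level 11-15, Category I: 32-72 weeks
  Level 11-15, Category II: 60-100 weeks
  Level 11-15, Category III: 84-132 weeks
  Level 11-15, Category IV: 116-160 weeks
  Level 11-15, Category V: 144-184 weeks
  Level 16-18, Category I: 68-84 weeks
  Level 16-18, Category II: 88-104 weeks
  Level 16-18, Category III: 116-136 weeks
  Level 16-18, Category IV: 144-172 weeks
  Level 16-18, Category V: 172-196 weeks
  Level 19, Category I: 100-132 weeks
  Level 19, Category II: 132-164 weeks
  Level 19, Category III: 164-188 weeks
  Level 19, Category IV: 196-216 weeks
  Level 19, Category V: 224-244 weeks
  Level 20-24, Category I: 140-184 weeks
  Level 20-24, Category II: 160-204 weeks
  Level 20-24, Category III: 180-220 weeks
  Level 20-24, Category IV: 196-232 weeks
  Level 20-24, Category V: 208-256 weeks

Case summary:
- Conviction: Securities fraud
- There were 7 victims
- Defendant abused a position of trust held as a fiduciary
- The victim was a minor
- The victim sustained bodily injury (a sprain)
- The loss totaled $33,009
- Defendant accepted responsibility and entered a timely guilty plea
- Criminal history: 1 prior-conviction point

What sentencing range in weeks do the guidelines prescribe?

Base offense level for securities fraud: 9.
S1 applies: 9 + 1 = 10.
S2 applies: 10 + 2 = 12.
S3 applies: 12 − 3 = 9.
S5 applies: 9 + 2 = 11.
S6 applies: 11 + 2 = 13.
S7 applies (level before this adjustment is 13 ≥ 13, so +4): 13 + 4 = 17.
Final offense level: 17.
Criminal history: 1 prior point → Category I (0-9).
Level 17 falls in the 16-18 band.
Grid: Level 16-18 × Category I = 68-84 weeks.

68-84 weeks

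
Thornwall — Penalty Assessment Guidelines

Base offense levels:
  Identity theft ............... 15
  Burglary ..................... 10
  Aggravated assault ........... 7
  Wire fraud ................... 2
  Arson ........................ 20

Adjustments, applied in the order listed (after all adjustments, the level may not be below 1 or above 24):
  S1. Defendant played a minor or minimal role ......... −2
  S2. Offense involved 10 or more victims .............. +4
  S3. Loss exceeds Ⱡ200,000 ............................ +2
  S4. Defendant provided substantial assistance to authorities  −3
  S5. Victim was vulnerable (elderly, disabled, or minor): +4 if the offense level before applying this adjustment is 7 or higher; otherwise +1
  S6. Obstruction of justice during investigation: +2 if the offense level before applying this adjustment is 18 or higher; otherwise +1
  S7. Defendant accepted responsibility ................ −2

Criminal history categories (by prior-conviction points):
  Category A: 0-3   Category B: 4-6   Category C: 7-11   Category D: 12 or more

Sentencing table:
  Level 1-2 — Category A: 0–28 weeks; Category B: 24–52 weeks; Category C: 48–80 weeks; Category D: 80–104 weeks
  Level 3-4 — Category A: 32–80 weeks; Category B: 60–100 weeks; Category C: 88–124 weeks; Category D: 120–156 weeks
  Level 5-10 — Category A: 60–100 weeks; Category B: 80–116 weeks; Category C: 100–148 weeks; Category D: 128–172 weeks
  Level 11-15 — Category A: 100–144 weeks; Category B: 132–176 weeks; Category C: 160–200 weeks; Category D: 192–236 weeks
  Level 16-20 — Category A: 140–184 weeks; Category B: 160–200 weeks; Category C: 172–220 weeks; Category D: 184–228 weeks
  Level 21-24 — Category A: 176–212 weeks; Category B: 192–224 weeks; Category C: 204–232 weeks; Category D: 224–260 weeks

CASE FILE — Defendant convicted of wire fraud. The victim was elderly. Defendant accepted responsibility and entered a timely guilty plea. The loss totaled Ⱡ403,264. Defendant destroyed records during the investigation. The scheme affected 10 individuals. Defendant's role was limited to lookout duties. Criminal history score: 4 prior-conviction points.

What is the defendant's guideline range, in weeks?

80-116 weeks

Base offense level for wire fraud: 2.
S1 applies: 2 − 2 = 0.
S2 applies: 0 + 4 = 4.
S3 applies: 4 + 2 = 6.
S5 applies (level before this adjustment is 6 < 7, so +1): 6 + 1 = 7.
S6 applies (level before this adjustment is 7 < 18, so +1): 7 + 1 = 8.
S7 applies: 8 − 2 = 6.
Final offense level: 6.
Criminal history: 4 prior points → Category B (4-6).
Level 6 falls in the 5-10 band.
Grid: Level 5-10 × Category B = 80-116 weeks.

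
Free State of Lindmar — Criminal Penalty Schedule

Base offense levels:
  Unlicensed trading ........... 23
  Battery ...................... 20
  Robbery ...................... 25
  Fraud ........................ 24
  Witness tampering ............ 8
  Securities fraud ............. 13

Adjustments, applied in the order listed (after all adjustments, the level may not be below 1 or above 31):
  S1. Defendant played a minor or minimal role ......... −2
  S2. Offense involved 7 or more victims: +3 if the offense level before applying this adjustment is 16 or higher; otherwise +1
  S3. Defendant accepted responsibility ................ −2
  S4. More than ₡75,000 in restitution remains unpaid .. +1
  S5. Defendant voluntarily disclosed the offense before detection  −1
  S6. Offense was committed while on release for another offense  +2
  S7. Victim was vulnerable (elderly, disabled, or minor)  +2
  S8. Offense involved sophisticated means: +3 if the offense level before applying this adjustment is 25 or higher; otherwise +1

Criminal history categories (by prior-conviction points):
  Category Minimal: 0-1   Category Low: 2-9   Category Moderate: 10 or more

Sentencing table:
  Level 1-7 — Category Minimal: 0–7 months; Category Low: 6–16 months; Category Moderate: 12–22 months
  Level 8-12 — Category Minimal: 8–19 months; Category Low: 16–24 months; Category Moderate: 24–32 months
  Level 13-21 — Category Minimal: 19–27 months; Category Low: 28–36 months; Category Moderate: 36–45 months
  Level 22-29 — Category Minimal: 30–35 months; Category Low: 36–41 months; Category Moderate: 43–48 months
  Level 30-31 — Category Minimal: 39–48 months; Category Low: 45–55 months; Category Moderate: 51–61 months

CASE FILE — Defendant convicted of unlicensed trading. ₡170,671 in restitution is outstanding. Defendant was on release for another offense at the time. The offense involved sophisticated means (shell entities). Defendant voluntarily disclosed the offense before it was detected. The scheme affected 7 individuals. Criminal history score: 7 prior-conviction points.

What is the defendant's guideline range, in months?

45-55 months

Base offense level for unlicensed trading: 23.
S2 applies (level before this adjustment is 23 ≥ 16, so +3): 23 + 3 = 26.
S3 does not apply.
S4 applies: 26 + 1 = 27.
S5 applies: 27 − 1 = 26.
S6 applies: 26 + 2 = 28.
S8 applies (level before this adjustment is 28 ≥ 25, so +3): 28 + 3 = 31.
Final offense level: 31.
Criminal history: 7 prior points → Category Low (2-9).
Level 31 falls in the 30-31 band.
Grid: Level 30-31 × Category Low = 45-55 months.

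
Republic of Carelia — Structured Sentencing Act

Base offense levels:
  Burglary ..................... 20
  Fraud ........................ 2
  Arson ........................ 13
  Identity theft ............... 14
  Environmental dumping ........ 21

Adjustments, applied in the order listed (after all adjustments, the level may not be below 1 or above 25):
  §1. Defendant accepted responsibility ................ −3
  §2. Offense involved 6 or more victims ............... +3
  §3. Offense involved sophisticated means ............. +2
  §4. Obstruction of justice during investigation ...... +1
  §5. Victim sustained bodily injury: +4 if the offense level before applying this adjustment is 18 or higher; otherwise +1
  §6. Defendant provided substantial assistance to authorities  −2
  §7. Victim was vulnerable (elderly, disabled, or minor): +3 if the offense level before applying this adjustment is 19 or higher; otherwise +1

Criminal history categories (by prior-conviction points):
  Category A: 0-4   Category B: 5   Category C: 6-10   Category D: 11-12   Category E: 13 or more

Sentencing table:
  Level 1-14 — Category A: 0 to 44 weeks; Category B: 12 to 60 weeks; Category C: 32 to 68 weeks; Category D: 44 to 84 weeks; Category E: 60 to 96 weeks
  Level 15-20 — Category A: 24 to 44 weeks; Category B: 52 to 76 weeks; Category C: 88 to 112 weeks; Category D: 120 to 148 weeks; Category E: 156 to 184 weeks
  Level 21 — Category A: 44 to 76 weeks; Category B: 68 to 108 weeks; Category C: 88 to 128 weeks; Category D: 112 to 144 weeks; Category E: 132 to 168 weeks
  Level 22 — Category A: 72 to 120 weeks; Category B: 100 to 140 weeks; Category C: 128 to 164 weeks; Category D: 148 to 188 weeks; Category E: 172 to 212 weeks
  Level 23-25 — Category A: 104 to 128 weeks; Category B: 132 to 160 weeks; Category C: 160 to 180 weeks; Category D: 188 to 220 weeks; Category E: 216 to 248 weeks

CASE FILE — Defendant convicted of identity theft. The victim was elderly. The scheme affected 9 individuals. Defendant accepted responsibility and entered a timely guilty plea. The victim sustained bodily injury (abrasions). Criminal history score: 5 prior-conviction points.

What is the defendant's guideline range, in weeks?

Base offense level for identity theft: 14.
§1 applies: 14 − 3 = 11.
§2 applies: 11 + 3 = 14.
§5 applies (level before this adjustment is 14 < 18, so +1): 14 + 1 = 15.
§7 applies (level before this adjustment is 15 < 19, so +1): 15 + 1 = 16.
Final offense level: 16.
Criminal history: 5 prior points → Category B (5).
Level 16 falls in the 15-20 band.
Grid: Level 15-20 × Category B = 52-76 weeks.

52-76 weeks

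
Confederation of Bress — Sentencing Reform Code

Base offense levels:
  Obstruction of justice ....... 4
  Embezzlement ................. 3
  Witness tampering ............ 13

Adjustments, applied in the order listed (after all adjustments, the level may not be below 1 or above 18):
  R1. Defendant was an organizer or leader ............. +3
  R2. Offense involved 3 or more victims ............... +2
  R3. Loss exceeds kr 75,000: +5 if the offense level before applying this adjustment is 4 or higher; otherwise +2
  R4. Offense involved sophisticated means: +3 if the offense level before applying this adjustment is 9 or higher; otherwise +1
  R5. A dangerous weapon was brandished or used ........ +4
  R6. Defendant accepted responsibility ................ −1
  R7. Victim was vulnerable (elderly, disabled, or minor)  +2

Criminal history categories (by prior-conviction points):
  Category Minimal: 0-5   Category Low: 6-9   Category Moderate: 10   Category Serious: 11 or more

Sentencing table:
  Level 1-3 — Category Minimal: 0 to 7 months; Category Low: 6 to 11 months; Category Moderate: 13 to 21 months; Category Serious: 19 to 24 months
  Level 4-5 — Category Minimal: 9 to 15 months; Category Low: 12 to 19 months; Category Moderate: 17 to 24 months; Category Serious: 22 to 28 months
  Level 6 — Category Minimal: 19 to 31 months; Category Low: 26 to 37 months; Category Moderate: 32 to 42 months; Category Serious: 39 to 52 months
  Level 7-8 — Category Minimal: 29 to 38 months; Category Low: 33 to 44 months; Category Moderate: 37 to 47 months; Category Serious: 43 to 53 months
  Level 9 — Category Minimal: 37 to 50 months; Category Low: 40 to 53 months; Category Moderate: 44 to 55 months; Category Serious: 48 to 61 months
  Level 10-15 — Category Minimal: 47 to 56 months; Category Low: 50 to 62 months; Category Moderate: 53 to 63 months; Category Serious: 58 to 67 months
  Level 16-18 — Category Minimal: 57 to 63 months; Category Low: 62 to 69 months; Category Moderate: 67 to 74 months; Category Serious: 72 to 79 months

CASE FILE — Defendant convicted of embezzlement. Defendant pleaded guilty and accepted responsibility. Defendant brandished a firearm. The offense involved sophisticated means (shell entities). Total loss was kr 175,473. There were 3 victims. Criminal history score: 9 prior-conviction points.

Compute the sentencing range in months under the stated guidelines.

62-69 months

Base offense level for embezzlement: 3.
R2 applies: 3 + 2 = 5.
R3 applies (level before this adjustment is 5 ≥ 4, so +5): 5 + 5 = 10.
R4 applies (level before this adjustment is 10 ≥ 9, so +3): 10 + 3 = 13.
R5 applies: 13 + 4 = 17.
R6 applies: 17 − 1 = 16.
Final offense level: 16.
Criminal history: 9 prior points → Category Low (6-9).
Level 16 falls in the 16-18 band.
Grid: Level 16-18 × Category Low = 62-69 months.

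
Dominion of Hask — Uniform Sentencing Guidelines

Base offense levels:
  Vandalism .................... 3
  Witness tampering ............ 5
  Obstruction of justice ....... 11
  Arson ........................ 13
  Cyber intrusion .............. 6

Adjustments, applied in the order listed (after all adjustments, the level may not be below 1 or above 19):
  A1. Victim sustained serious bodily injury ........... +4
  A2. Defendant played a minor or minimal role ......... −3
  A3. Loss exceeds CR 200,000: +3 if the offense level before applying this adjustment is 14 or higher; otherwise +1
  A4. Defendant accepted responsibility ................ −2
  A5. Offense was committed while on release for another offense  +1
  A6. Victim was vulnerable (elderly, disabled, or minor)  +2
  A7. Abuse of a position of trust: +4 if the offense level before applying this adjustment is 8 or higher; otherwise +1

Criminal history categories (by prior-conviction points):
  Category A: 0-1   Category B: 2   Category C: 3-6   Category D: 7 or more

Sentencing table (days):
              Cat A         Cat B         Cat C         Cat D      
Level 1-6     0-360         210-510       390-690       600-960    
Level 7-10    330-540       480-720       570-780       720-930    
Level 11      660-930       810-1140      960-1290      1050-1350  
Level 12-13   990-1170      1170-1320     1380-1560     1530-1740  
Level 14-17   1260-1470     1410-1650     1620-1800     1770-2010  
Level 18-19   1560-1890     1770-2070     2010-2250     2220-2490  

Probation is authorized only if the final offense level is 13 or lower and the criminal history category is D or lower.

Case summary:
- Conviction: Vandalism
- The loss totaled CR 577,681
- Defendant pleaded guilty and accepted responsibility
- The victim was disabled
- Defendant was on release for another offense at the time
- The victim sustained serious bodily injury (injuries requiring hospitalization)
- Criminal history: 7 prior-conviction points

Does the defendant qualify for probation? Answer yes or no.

Base offense level for vandalism: 3.
A1 applies: 3 + 4 = 7.
A2 does not apply.
A3 applies (level before this adjustment is 7 < 14, so +1): 7 + 1 = 8.
A4 applies: 8 − 2 = 6.
A5 applies: 6 + 1 = 7.
A6 applies: 7 + 2 = 9.
A7 does not apply.
Final offense level: 9.
Criminal history: 7 prior points → Category D (7+).
Level 9 falls in the 7-10 band.
Grid: Level 7-10 × Category D = 720-930 days.
Probation check: level 9 ≤ 13 and category D ≤ D → eligible.

Yes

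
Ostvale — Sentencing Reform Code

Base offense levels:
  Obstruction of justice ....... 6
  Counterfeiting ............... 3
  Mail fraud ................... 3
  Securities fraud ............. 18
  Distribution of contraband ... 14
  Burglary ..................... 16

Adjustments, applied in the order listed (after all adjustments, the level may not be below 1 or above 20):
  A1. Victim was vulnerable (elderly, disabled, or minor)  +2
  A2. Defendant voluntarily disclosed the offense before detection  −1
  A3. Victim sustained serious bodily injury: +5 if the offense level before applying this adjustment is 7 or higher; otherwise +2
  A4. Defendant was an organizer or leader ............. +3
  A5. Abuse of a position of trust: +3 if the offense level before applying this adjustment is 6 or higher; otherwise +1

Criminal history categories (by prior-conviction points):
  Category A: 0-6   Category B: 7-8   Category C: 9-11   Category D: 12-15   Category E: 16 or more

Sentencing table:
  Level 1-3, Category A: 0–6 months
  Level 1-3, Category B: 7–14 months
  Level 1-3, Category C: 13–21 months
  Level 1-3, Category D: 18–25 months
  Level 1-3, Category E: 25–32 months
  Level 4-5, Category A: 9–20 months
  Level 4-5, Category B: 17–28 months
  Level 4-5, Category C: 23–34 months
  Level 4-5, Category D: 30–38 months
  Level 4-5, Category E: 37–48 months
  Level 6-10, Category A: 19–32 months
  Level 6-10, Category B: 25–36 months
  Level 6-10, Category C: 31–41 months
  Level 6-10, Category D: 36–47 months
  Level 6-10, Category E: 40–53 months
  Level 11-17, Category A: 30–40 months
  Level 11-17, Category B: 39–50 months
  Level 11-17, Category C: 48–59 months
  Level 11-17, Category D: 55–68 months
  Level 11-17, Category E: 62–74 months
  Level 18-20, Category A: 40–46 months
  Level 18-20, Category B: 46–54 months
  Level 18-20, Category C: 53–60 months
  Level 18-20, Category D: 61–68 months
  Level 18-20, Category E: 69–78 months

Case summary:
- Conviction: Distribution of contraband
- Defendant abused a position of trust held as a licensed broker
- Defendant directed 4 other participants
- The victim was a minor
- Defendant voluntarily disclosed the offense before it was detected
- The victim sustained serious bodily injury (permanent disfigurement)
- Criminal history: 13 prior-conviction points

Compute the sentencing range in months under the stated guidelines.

61-68 months

Base offense level for distribution of contraband: 14.
A1 applies: 14 + 2 = 16.
A2 applies: 16 − 1 = 15.
A3 applies (level before this adjustment is 15 ≥ 7, so +5): 15 + 5 = 20.
A4 applies: 20 + 3 = 23.
A5 applies (level before this adjustment is 23 ≥ 6, so +3): 23 + 3 = 26.
Level 26 exceeds the maximum of 20; capped at 20.
Final offense level: 20.
Criminal history: 13 prior points → Category D (12-15).
Level 20 falls in the 18-20 band.
Grid: Level 18-20 × Category D = 61-68 months.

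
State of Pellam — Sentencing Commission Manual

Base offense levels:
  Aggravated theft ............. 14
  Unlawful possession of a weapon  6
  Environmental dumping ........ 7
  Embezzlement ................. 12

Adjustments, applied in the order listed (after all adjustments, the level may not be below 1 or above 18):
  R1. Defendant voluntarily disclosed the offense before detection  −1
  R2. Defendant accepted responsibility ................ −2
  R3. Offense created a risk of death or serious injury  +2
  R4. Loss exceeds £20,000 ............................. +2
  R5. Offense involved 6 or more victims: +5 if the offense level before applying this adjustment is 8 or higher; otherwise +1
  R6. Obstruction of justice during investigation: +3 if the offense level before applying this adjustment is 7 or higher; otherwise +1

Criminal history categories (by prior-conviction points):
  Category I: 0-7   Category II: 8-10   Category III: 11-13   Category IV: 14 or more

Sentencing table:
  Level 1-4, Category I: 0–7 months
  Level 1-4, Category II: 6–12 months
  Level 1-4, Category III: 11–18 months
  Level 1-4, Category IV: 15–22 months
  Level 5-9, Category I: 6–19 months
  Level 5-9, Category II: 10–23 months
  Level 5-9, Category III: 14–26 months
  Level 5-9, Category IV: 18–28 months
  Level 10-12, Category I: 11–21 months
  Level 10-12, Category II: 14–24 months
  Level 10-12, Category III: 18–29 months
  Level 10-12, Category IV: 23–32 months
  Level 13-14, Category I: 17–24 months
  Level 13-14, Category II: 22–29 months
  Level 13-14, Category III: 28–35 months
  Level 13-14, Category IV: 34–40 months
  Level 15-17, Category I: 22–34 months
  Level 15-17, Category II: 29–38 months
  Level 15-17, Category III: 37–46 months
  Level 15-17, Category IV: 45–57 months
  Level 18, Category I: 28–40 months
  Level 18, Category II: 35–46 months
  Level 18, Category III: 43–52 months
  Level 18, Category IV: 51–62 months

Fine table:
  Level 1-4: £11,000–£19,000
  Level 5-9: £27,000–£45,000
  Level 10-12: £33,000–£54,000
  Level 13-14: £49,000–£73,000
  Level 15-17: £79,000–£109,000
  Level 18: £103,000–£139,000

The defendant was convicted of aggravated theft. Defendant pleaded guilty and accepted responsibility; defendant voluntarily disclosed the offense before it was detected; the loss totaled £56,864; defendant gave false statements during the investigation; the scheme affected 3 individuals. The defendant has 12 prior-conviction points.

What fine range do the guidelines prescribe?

Base offense level for aggravated theft: 14.
R1 applies: 14 − 1 = 13.
R2 applies: 13 − 2 = 11.
R3 does not apply.
R4 applies: 11 + 2 = 13.
R6 applies (level before this adjustment is 13 ≥ 7, so +3): 13 + 3 = 16.
Final offense level: 16.
Level 16 falls in the 15-17 band.
Fine table: Level 15-17 → £79,000–£109,000.

£79,000–£109,000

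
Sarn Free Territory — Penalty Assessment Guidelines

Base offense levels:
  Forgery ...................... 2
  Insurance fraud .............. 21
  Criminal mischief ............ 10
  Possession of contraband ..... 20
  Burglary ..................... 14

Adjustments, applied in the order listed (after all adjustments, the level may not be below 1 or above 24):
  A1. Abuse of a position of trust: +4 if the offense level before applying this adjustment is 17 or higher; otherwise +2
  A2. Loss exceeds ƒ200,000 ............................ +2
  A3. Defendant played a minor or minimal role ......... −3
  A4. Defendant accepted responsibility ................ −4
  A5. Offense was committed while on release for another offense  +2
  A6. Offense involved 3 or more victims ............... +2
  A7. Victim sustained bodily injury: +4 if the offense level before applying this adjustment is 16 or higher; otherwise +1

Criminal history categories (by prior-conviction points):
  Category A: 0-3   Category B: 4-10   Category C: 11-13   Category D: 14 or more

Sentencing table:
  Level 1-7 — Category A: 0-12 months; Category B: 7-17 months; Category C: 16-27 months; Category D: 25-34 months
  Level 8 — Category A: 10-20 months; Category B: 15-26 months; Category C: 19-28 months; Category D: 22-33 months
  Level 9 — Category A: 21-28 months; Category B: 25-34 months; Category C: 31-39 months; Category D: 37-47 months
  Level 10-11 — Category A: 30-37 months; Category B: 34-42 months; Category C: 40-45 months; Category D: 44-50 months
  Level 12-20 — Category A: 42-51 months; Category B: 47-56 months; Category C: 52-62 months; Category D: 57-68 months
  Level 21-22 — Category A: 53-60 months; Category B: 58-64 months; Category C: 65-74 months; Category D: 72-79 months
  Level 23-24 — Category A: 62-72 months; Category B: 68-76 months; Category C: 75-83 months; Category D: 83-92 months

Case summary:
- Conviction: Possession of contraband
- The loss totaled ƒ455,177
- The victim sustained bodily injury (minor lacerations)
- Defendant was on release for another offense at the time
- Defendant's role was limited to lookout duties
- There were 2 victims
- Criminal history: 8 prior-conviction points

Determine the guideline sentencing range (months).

68-76 months

Base offense level for possession of contraband: 20.
A1 does not apply.
A2 applies: 20 + 2 = 22.
A3 applies: 22 − 3 = 19.
A4 does not apply.
A5 applies: 19 + 2 = 21.
A6 does not apply.
A7 applies (level before this adjustment is 21 ≥ 16, so +4): 21 + 4 = 25.
Level 25 exceeds the maximum of 24; capped at 24.
Final offense level: 24.
Criminal history: 8 prior points → Category B (4-10).
Level 24 falls in the 23-24 band.
Grid: Level 23-24 × Category B = 68-76 months.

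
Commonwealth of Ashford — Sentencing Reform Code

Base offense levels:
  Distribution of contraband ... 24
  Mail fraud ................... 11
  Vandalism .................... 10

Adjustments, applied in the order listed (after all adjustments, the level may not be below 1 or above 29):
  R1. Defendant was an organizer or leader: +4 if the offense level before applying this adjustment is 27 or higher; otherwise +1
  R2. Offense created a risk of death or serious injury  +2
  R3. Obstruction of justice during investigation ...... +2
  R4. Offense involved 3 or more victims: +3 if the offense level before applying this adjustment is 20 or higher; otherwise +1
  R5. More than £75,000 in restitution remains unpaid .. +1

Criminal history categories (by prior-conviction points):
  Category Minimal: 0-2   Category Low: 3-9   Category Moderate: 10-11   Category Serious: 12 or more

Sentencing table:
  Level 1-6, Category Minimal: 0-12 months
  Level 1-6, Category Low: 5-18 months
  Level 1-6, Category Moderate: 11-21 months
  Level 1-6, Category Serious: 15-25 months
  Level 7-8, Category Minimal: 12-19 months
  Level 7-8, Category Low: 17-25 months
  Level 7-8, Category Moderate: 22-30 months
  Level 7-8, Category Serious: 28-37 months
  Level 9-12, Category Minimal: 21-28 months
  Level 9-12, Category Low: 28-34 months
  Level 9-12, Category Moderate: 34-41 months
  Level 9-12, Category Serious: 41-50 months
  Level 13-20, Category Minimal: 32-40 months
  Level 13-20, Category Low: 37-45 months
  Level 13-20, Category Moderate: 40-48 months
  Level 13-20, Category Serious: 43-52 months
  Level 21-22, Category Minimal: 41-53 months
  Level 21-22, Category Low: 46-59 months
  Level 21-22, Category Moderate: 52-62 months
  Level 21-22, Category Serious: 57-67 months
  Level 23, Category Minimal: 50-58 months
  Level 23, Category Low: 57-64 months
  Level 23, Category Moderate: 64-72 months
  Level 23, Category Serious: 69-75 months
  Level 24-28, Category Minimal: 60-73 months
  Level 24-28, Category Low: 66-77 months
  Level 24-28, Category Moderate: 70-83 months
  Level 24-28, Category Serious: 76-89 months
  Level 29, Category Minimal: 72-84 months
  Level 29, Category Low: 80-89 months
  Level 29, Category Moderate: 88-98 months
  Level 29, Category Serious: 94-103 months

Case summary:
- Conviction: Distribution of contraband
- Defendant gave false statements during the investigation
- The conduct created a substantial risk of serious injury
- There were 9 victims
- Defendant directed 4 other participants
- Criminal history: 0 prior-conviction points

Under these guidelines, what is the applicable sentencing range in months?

72-84 months

Base offense level for distribution of contraband: 24.
R1 applies (level before this adjustment is 24 < 27, so +1): 24 + 1 = 25.
R2 applies: 25 + 2 = 27.
R3 applies: 27 + 2 = 29.
R4 applies (level before this adjustment is 29 ≥ 20, so +3): 29 + 3 = 32.
Level 32 exceeds the maximum of 29; capped at 29.
Final offense level: 29.
Criminal history: 0 prior points → Category Minimal (0-2).
Level 29 falls in the 29 band.
Grid: Level 29 × Category Minimal = 72-84 months.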